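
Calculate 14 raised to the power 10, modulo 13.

Step 1: Compute 14^10 mod 13 step by step, reducing modulo 13 at each step.
  14^1 mod 13 = 1
  14^2 mod 13 = (1 * 14) mod 13 = 1
  14^3 mod 13 = (1 * 14) mod 13 = 1
  14^4 mod 13 = (1 * 14) mod 13 = 1
  14^5 mod 13 = (1 * 14) mod 13 = 1
  14^6 mod 13 = (1 * 14) mod 13 = 1
  14^7 mod 13 = (1 * 14) mod 13 = 1
  14^8 mod 13 = (1 * 14) mod 13 = 1
  14^9 mod 13 = (1 * 14) mod 13 = 1
  14^10 mod 13 = (1 * 14) mod 13 = 1
Step 2: Result = 1.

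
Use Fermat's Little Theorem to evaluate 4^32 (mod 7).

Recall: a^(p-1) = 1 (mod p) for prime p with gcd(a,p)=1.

Step 1: Since 7 is prime, by Fermat's Little Theorem: 4^6 = 1 (mod 7).
Step 2: Reduce exponent: 32 mod 6 = 2.
Step 3: So 4^32 = 4^2 (mod 7).
Step 4: 4^2 mod 7 = 2.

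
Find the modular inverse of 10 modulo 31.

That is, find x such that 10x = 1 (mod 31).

Step 1: We need x such that 10 * x = 1 (mod 31).
Step 2: Using the extended Euclidean algorithm or trial:
  10 * 28 = 280 = 9 * 31 + 1.
Step 3: Since 280 mod 31 = 1, the inverse is x = 28.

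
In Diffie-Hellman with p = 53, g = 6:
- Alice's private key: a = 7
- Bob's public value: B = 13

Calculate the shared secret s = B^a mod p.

Step 1: s = B^a mod p = 13^7 mod 53.
  13^1 mod 53 = 13
  13^2 mod 53 = (13 * 13) mod 53 = 10
  13^3 mod 53 = (10 * 13) mod 53 = 24
  13^4 mod 53 = (24 * 13) mod 53 = 47
  13^5 mod 53 = (47 * 13) mod 53 = 28
  13^6 mod 53 = (28 * 13) mod 53 = 46
  13^7 mod 53 = (46 * 13) mod 53 = 15
Result: shared secret = 15.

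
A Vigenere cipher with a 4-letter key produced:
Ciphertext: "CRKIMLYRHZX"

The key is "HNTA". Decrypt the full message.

Step 1: Key 'HNTA' has length 4. Extended key: HNTAHNTAHNT
Step 2: Decrypt each position:
  C(2) - H(7) = 21 = V
  R(17) - N(13) = 4 = E
  K(10) - T(19) = 17 = R
  I(8) - A(0) = 8 = I
  M(12) - H(7) = 5 = F
  L(11) - N(13) = 24 = Y
  Y(24) - T(19) = 5 = F
  R(17) - A(0) = 17 = R
  H(7) - H(7) = 0 = A
  Z(25) - N(13) = 12 = M
  X(23) - T(19) = 4 = E
Plaintext: VERIFYFRAME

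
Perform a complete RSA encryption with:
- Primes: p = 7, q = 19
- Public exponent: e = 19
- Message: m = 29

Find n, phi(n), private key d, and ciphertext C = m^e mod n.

Step 1: n = 7 * 19 = 133.
Step 2: phi(n) = (7-1)(19-1) = 6 * 18 = 108.
Step 3: Find d = 19^(-1) mod 108 = 91.
  Verify: 19 * 91 = 1729 = 1 (mod 108).
Step 4: C = 29^19 mod 133 = 29.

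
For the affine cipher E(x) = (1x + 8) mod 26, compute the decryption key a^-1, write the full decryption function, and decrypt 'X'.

Step 1: Find a^-1, the modular inverse of 1 mod 26.
Step 2: We need 1 * a^-1 = 1 (mod 26).
Step 3: 1 * 1 = 1 = 0 * 26 + 1, so a^-1 = 1.
Step 4: D(y) = 1(y - 8) mod 26.
Step 5: Apply to 'X' (y = 23): D(23) = 1 * (23 - 8) mod 26 = 1 * 15 mod 26 = 15 -> 'P'.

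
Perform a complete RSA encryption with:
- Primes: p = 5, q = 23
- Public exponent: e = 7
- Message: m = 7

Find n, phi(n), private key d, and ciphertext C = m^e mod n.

Step 1: n = 5 * 23 = 115.
Step 2: phi(n) = (5-1)(23-1) = 4 * 22 = 88.
Step 3: Find d = 7^(-1) mod 88 = 63.
  Verify: 7 * 63 = 441 = 1 (mod 88).
Step 4: C = 7^7 mod 115 = 28.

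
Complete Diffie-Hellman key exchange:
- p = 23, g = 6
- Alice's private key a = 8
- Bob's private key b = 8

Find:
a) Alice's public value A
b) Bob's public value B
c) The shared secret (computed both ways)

Step 1: A = g^a mod p = 6^8 mod 23 = 18.
Step 2: B = g^b mod p = 6^8 mod 23 = 18.
Step 3: Alice computes s = B^a mod p = 18^8 mod 23 = 16.
Step 4: Bob computes s = A^b mod p = 18^8 mod 23 = 16.
Both sides agree: shared secret = 16.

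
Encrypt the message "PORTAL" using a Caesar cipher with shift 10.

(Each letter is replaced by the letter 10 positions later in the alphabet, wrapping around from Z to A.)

Step 1: For each letter, shift forward by 10 positions (mod 26).
  P (position 15) -> position (15+10) mod 26 = 25 -> Z
  O (position 14) -> position (14+10) mod 26 = 24 -> Y
  R (position 17) -> position (17+10) mod 26 = 1 -> B
  T (position 19) -> position (19+10) mod 26 = 3 -> D
  A (position 0) -> position (0+10) mod 26 = 10 -> K
  L (position 11) -> position (11+10) mod 26 = 21 -> V
Result: ZYBDKV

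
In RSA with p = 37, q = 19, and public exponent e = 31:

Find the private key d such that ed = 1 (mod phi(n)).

Step 1: n = 37 * 19 = 703.
Step 2: phi(n) = 36 * 18 = 648.
Step 3: Find d such that 31 * d = 1 (mod 648).
Step 4: d = 31^(-1) mod 648 = 439.
Verification: 31 * 439 = 13609 = 21 * 648 + 1.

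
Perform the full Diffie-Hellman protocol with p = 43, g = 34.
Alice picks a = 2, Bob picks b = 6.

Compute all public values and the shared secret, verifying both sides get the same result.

Step 1: A = g^a mod p = 34^2 mod 43 = 38.
Step 2: B = g^b mod p = 34^6 mod 43 = 4.
Step 3: Alice computes s = B^a mod p = 4^2 mod 43 = 16.
Step 4: Bob computes s = A^b mod p = 38^6 mod 43 = 16.
Both sides agree: shared secret = 16.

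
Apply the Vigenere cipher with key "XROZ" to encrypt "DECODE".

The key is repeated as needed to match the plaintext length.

Step 1: Repeat key to match plaintext length:
  Plaintext: DECODE
  Key:       XROZXR
Step 2: Encrypt each letter:
  D(3) + X(23) = (3+23) mod 26 = 0 = A
  E(4) + R(17) = (4+17) mod 26 = 21 = V
  C(2) + O(14) = (2+14) mod 26 = 16 = Q
  O(14) + Z(25) = (14+25) mod 26 = 13 = N
  D(3) + X(23) = (3+23) mod 26 = 0 = A
  E(4) + R(17) = (4+17) mod 26 = 21 = V
Ciphertext: AVQNAV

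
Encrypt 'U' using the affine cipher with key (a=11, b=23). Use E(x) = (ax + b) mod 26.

Step 1: Convert 'U' to number: x = 20.
Step 2: E(20) = (11 * 20 + 23) mod 26 = 243 mod 26 = 9.
Step 3: Convert 9 back to letter: J.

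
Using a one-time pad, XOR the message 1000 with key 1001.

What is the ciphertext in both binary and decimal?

Step 1: Write out the XOR operation bit by bit:
  Message: 1000
  Key:     1001
  XOR:     0001
Step 2: Convert to decimal: 0001 = 1.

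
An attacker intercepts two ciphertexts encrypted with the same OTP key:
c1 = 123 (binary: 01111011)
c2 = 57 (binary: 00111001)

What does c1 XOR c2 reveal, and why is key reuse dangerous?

Step 1: c1 XOR c2 = (m1 XOR k) XOR (m2 XOR k).
Step 2: By XOR associativity/commutativity: = m1 XOR m2 XOR k XOR k = m1 XOR m2.
Step 3: 01111011 XOR 00111001 = 01000010 = 66.
Step 4: The key cancels out! An attacker learns m1 XOR m2 = 66, revealing the relationship between plaintexts.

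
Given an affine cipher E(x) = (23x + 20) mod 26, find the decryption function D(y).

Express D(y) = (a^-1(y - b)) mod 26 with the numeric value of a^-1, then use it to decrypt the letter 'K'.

Step 1: Find a^-1, the modular inverse of 23 mod 26.
Step 2: We need 23 * a^-1 = 1 (mod 26).
Step 3: 23 * 17 = 391 = 15 * 26 + 1, so a^-1 = 17.
Step 4: D(y) = 17(y - 20) mod 26.
Step 5: Apply to 'K' (y = 10): D(10) = 17 * (10 - 20) mod 26 = 17 * -10 mod 26 = 12 -> 'M'.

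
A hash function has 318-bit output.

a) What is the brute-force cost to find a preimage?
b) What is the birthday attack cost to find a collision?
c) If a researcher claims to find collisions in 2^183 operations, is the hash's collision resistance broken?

Step 1: Preimage resistance requires brute-force of 2^318 operations.
Step 2: Collision resistance (birthday bound) = 2^(318/2) = 2^159.
Step 3: The claimed attack costs 2^183 operations.
Step 4: Since 2^183 >= 2^159, the claimed attack is no faster than the generic birthday attack, so this does not break collision resistance.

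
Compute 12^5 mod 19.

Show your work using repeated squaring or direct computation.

Step 1: Compute 12^5 mod 19 step by step, reducing modulo 19 at each step.
  12^1 mod 19 = 12
  12^2 mod 19 = (12 * 12) mod 19 = 11
  12^3 mod 19 = (11 * 12) mod 19 = 18
  12^4 mod 19 = (18 * 12) mod 19 = 7
  12^5 mod 19 = (7 * 12) mod 19 = 8
Step 2: Result = 8.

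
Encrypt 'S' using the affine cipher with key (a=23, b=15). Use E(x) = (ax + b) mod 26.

Step 1: Convert 'S' to number: x = 18.
Step 2: E(18) = (23 * 18 + 15) mod 26 = 429 mod 26 = 13.
Step 3: Convert 13 back to letter: N.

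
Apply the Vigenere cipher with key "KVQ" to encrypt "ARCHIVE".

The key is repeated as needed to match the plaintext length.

Step 1: Repeat key to match plaintext length:
  Plaintext: ARCHIVE
  Key:       KVQKVQK
Step 2: Encrypt each letter:
  A(0) + K(10) = (0+10) mod 26 = 10 = K
  R(17) + V(21) = (17+21) mod 26 = 12 = M
  C(2) + Q(16) = (2+16) mod 26 = 18 = S
  H(7) + K(10) = (7+10) mod 26 = 17 = R
  I(8) + V(21) = (8+21) mod 26 = 3 = D
  V(21) + Q(16) = (21+16) mod 26 = 11 = L
  E(4) + K(10) = (4+10) mod 26 = 14 = O
Ciphertext: KMSRDLO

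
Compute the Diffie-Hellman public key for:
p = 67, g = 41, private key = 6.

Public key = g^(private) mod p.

Step 1: A = g^a mod p = 41^6 mod 67.
  41^1 mod 67 = 41
  41^2 mod 67 = (41 * 41) mod 67 = 6
  41^3 mod 67 = (6 * 41) mod 67 = 45
  41^4 mod 67 = (45 * 41) mod 67 = 36
  41^5 mod 67 = (36 * 41) mod 67 = 2
  41^6 mod 67 = (2 * 41) mod 67 = 15
Result: A = 15.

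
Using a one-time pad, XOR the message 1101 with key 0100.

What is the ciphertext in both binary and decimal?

Step 1: Write out the XOR operation bit by bit:
  Message: 1101
  Key:     0100
  XOR:     1001
Step 2: Convert to decimal: 1001 = 9.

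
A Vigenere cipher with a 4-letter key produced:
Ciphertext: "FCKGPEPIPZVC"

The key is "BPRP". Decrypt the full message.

Step 1: Key 'BPRP' has length 4. Extended key: BPRPBPRPBPRP
Step 2: Decrypt each position:
  F(5) - B(1) = 4 = E
  C(2) - P(15) = 13 = N
  K(10) - R(17) = 19 = T
  G(6) - P(15) = 17 = R
  P(15) - B(1) = 14 = O
  E(4) - P(15) = 15 = P
  P(15) - R(17) = 24 = Y
  I(8) - P(15) = 19 = T
  P(15) - B(1) = 14 = O
  Z(25) - P(15) = 10 = K
  V(21) - R(17) = 4 = E
  C(2) - P(15) = 13 = N
Plaintext: ENTROPYTOKEN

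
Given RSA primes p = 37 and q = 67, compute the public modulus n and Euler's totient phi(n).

Step 1: n = p * q = 37 * 67 = 2479.
Step 2: phi(n) = (p-1)(q-1) = 36 * 66 = 2376.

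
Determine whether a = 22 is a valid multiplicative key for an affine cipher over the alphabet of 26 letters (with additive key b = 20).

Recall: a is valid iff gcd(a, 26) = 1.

Step 1: Compute gcd(22, 26).
Step 2: gcd(22, 26) = 2.
Since gcd = 2 != 1, 22 shares a common factor with 26, so it cannot be used.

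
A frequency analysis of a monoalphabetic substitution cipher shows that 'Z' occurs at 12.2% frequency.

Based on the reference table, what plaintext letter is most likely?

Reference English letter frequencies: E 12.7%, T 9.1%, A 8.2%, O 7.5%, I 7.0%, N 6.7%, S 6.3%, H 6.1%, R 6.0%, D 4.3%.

Step 1: The observed frequency is 12.2%.
Step 2: Compare with English frequencies:
  E: 12.7% (difference: 0.5%) <-- closest
  T: 9.1% (difference: 3.1%)
  A: 8.2% (difference: 4.0%)
  O: 7.5% (difference: 4.7%)
  I: 7.0% (difference: 5.2%)
  N: 6.7% (difference: 5.5%)
  S: 6.3% (difference: 5.9%)
  H: 6.1% (difference: 6.1%)
  R: 6.0% (difference: 6.2%)
  D: 4.3% (difference: 7.9%)
Step 3: 'Z' most likely represents 'E' (frequency 12.7%).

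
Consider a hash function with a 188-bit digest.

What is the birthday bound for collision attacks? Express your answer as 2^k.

Step 1: The birthday paradox gives collision probability ~50% after sqrt(2^n) = 2^(n/2) hashes.
Step 2: For 188-bit output: 2^(188/2) = 2^94.
Step 3: Approximately 2^94 hash computations needed.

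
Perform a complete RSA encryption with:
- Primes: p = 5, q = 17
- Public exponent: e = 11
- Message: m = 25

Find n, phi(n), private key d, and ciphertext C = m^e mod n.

Step 1: n = 5 * 17 = 85.
Step 2: phi(n) = (5-1)(17-1) = 4 * 16 = 64.
Step 3: Find d = 11^(-1) mod 64 = 35.
  Verify: 11 * 35 = 385 = 1 (mod 64).
Step 4: C = 25^11 mod 85 = 70.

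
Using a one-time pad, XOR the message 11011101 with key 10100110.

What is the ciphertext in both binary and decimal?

Step 1: Write out the XOR operation bit by bit:
  Message: 11011101
  Key:     10100110
  XOR:     01111011
Step 2: Convert to decimal: 01111011 = 123.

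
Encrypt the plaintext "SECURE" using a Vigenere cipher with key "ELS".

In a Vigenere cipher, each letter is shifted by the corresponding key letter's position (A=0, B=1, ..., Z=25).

Step 1: Repeat key to match plaintext length:
  Plaintext: SECURE
  Key:       ELSELS
Step 2: Encrypt each letter:
  S(18) + E(4) = (18+4) mod 26 = 22 = W
  E(4) + L(11) = (4+11) mod 26 = 15 = P
  C(2) + S(18) = (2+18) mod 26 = 20 = U
  U(20) + E(4) = (20+4) mod 26 = 24 = Y
  R(17) + L(11) = (17+11) mod 26 = 2 = C
  E(4) + S(18) = (4+18) mod 26 = 22 = W
Ciphertext: WPUYCW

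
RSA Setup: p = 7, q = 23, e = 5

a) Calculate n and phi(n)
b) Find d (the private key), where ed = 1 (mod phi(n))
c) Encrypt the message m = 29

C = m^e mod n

Step 1: n = 7 * 23 = 161.
Step 2: phi(n) = (7-1)(23-1) = 6 * 22 = 132.
Step 3: Find d = 5^(-1) mod 132 = 53.
  Verify: 5 * 53 = 265 = 1 (mod 132).
Step 4: C = 29^5 mod 161 = 71.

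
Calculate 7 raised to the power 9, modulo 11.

Step 1: Compute 7^9 mod 11 step by step, reducing modulo 11 at each step.
  7^1 mod 11 = 7
  7^2 mod 11 = (7 * 7) mod 11 = 5
  7^3 mod 11 = (5 * 7) mod 11 = 2
  7^4 mod 11 = (2 * 7) mod 11 = 3
  7^5 mod 11 = (3 * 7) mod 11 = 10
  7^6 mod 11 = (10 * 7) mod 11 = 4
  7^7 mod 11 = (4 * 7) mod 11 = 6
  7^8 mod 11 = (6 * 7) mod 11 = 9
  7^9 mod 11 = (9 * 7) mod 11 = 8
Step 2: Result = 8.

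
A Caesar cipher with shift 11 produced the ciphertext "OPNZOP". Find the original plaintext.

Step 1: Reverse the shift by subtracting 11 from each letter position.
  O (position 14) -> position (14-11) mod 26 = 3 -> D
  P (position 15) -> position (15-11) mod 26 = 4 -> E
  N (position 13) -> position (13-11) mod 26 = 2 -> C
  Z (position 25) -> position (25-11) mod 26 = 14 -> O
  O (position 14) -> position (14-11) mod 26 = 3 -> D
  P (position 15) -> position (15-11) mod 26 = 4 -> E
Decrypted message: DECODE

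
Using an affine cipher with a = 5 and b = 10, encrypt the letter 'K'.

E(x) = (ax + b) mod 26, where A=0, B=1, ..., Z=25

Step 1: Convert 'K' to number: x = 10.
Step 2: E(10) = (5 * 10 + 10) mod 26 = 60 mod 26 = 8.
Step 3: Convert 8 back to letter: I.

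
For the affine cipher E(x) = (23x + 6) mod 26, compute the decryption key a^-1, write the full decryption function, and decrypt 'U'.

Step 1: Find a^-1, the modular inverse of 23 mod 26.
Step 2: We need 23 * a^-1 = 1 (mod 26).
Step 3: 23 * 17 = 391 = 15 * 26 + 1, so a^-1 = 17.
Step 4: D(y) = 17(y - 6) mod 26.
Step 5: Apply to 'U' (y = 20): D(20) = 17 * (20 - 6) mod 26 = 17 * 14 mod 26 = 4 -> 'E'.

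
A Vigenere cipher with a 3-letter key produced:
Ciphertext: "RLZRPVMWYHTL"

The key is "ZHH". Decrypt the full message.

Step 1: Key 'ZHH' has length 3. Extended key: ZHHZHHZHHZHH
Step 2: Decrypt each position:
  R(17) - Z(25) = 18 = S
  L(11) - H(7) = 4 = E
  Z(25) - H(7) = 18 = S
  R(17) - Z(25) = 18 = S
  P(15) - H(7) = 8 = I
  V(21) - H(7) = 14 = O
  M(12) - Z(25) = 13 = N
  W(22) - H(7) = 15 = P
  Y(24) - H(7) = 17 = R
  H(7) - Z(25) = 8 = I
  T(19) - H(7) = 12 = M
  L(11) - H(7) = 4 = E
Plaintext: SESSIONPRIME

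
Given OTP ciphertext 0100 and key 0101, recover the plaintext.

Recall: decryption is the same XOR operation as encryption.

Step 1: XOR ciphertext with key:
  Ciphertext: 0100
  Key:        0101
  XOR:        0001
Step 2: Plaintext = 0001 = 1 in decimal.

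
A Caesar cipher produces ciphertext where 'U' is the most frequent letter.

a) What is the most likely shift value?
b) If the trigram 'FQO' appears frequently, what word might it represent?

Step 1: In English, 'E' is the most frequent letter (12.7%).
Step 2: The most frequent ciphertext letter is 'U' (position 20).
Step 3: Shift = (20 - 4) mod 26 = 16.
Step 4: Decrypt 'FQO' by shifting back 16:
  F -> P
  Q -> A
  O -> Y
Step 5: 'FQO' decrypts to 'PAY'.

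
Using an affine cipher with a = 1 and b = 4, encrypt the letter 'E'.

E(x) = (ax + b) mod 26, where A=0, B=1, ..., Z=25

Step 1: Convert 'E' to number: x = 4.
Step 2: E(4) = (1 * 4 + 4) mod 26 = 8 mod 26 = 8.
Step 3: Convert 8 back to letter: I.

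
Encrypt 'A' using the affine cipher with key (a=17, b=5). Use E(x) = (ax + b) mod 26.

Step 1: Convert 'A' to number: x = 0.
Step 2: E(0) = (17 * 0 + 5) mod 26 = 5 mod 26 = 5.
Step 3: Convert 5 back to letter: F.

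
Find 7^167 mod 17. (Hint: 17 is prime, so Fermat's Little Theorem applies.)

Step 1: Since 17 is prime, by Fermat's Little Theorem: 7^16 = 1 (mod 17).
Step 2: Reduce exponent: 167 mod 16 = 7.
Step 3: So 7^167 = 7^7 (mod 17).
Step 4: 7^7 mod 17 = 12.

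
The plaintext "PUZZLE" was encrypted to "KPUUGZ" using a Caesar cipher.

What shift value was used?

Step 1: Compare first letters: P (position 15) -> K (position 10).
Step 2: Shift = (10 - 15) mod 26 = 21.
The shift value is 21.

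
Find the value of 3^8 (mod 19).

Step 1: Compute 3^8 mod 19 step by step, reducing modulo 19 at each step.
  3^1 mod 19 = 3
  3^2 mod 19 = (3 * 3) mod 19 = 9
  3^3 mod 19 = (9 * 3) mod 19 = 8
  3^4 mod 19 = (8 * 3) mod 19 = 5
  3^5 mod 19 = (5 * 3) mod 19 = 15
  3^6 mod 19 = (15 * 3) mod 19 = 7
  3^7 mod 19 = (7 * 3) mod 19 = 2
  3^8 mod 19 = (2 * 3) mod 19 = 6
Step 2: Result = 6.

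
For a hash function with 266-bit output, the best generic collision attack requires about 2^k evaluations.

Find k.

Step 1: The hash has a 266-bit output.
Step 2: Collision resistance means it should be infeasible to find any x != y with h(x) = h(y).
By the birthday bound, a generic collision search succeeds after about sqrt(2^266) = 2^(266/2) = 2^133 evaluations.
Step 3: Security level = 133 bits.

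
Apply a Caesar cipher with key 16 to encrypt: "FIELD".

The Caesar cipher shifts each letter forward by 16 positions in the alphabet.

Step 1: For each letter, shift forward by 16 positions (mod 26).
  F (position 5) -> position (5+16) mod 26 = 21 -> V
  I (position 8) -> position (8+16) mod 26 = 24 -> Y
  E (position 4) -> position (4+16) mod 26 = 20 -> U
  L (position 11) -> position (11+16) mod 26 = 1 -> B
  D (position 3) -> position (3+16) mod 26 = 19 -> T
Result: VYUBT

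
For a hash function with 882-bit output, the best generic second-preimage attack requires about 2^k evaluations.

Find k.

Step 1: The hash has a 882-bit output.
Step 2: Second-preimage resistance means: given a specific input x, it should be infeasible to find a different y with h(y) = h(x).
With a 882-bit output, a generic search for a second preimage costs about 2^882 evaluations (each trial matches the fixed target with probability 2^-882).
Step 3: Security level = 882 bits.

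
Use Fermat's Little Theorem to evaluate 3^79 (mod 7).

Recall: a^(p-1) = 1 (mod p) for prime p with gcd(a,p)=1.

Step 1: Since 7 is prime, by Fermat's Little Theorem: 3^6 = 1 (mod 7).
Step 2: Reduce exponent: 79 mod 6 = 1.
Step 3: So 3^79 = 3^1 (mod 7).
Step 4: 3^1 mod 7 = 3.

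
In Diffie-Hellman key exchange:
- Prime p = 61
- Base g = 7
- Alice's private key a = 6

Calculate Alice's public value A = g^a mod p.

Step 1: A = g^a mod p = 7^6 mod 61.
  7^1 mod 61 = 7
  7^2 mod 61 = (7 * 7) mod 61 = 49
  7^3 mod 61 = (49 * 7) mod 61 = 38
  7^4 mod 61 = (38 * 7) mod 61 = 22
  7^5 mod 61 = (22 * 7) mod 61 = 32
  7^6 mod 61 = (32 * 7) mod 61 = 41
Result: A = 41.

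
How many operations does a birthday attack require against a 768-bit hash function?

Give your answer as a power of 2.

Step 1: The birthday paradox gives collision probability ~50% after sqrt(2^n) = 2^(n/2) hashes.
Step 2: For 768-bit output: 2^(768/2) = 2^384.
Step 3: Approximately 2^384 hash computations needed.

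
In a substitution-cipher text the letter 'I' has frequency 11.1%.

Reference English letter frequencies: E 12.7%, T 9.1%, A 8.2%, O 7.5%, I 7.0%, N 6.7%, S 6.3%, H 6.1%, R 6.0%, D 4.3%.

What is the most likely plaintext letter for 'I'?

Step 1: The observed frequency is 11.1%.
Step 2: Compare with English frequencies:
  E: 12.7% (difference: 1.6%) <-- closest
  T: 9.1% (difference: 2.0%)
  A: 8.2% (difference: 2.9%)
  O: 7.5% (difference: 3.6%)
  I: 7.0% (difference: 4.1%)
  N: 6.7% (difference: 4.4%)
  S: 6.3% (difference: 4.8%)
  H: 6.1% (difference: 5.0%)
  R: 6.0% (difference: 5.1%)
  D: 4.3% (difference: 6.8%)
Step 3: 'I' most likely represents 'E' (frequency 12.7%).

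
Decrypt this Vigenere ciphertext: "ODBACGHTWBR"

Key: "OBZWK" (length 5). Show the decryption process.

Step 1: Key 'OBZWK' has length 5. Extended key: OBZWKOBZWKO
Step 2: Decrypt each position:
  O(14) - O(14) = 0 = A
  D(3) - B(1) = 2 = C
  B(1) - Z(25) = 2 = C
  A(0) - W(22) = 4 = E
  C(2) - K(10) = 18 = S
  G(6) - O(14) = 18 = S
  H(7) - B(1) = 6 = G
  T(19) - Z(25) = 20 = U
  W(22) - W(22) = 0 = A
  B(1) - K(10) = 17 = R
  R(17) - O(14) = 3 = D
Plaintext: ACCESSGUARD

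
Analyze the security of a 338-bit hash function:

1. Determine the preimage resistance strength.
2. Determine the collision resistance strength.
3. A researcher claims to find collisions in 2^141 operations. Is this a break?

Step 1: Preimage resistance requires brute-force of 2^338 operations.
Step 2: Collision resistance (birthday bound) = 2^(338/2) = 2^169.
Step 3: The claimed attack costs 2^141 operations.
Step 4: Since 2^141 < 2^169, the claimed attack beats the generic birthday bound, so collision resistance is broken.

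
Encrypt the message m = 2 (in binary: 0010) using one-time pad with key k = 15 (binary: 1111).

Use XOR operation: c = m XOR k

Step 1: Write out the XOR operation bit by bit:
  Message: 0010
  Key:     1111
  XOR:     1101
Step 2: Convert to decimal: 1101 = 13.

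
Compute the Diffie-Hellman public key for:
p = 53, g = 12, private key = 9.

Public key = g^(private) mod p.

Step 1: A = g^a mod p = 12^9 mod 53.
  12^1 mod 53 = 12
  12^2 mod 53 = (12 * 12) mod 53 = 38
  12^3 mod 53 = (38 * 12) mod 53 = 32
  12^4 mod 53 = (32 * 12) mod 53 = 13
  12^5 mod 53 = (13 * 12) mod 53 = 50
  12^6 mod 53 = (50 * 12) mod 53 = 17
  12^7 mod 53 = (17 * 12) mod 53 = 45
  12^8 mod 53 = (45 * 12) mod 53 = 10
  12^9 mod 53 = (10 * 12) mod 53 = 14
Result: A = 14.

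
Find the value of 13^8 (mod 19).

Step 1: Compute 13^8 mod 19 step by step, reducing modulo 19 at each step.
  13^1 mod 19 = 13
  13^2 mod 19 = (13 * 13) mod 19 = 17
  13^3 mod 19 = (17 * 13) mod 19 = 12
  13^4 mod 19 = (12 * 13) mod 19 = 4
  13^5 mod 19 = (4 * 13) mod 19 = 14
  13^6 mod 19 = (14 * 13) mod 19 = 11
  13^7 mod 19 = (11 * 13) mod 19 = 10
  13^8 mod 19 = (10 * 13) mod 19 = 16
Step 2: Result = 16.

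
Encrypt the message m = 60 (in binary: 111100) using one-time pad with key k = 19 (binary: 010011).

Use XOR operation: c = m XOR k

Step 1: Write out the XOR operation bit by bit:
  Message: 111100
  Key:     010011
  XOR:     101111
Step 2: Convert to decimal: 101111 = 47.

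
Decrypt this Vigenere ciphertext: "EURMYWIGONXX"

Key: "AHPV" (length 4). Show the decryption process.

Step 1: Key 'AHPV' has length 4. Extended key: AHPVAHPVAHPV
Step 2: Decrypt each position:
  E(4) - A(0) = 4 = E
  U(20) - H(7) = 13 = N
  R(17) - P(15) = 2 = C
  M(12) - V(21) = 17 = R
  Y(24) - A(0) = 24 = Y
  W(22) - H(7) = 15 = P
  I(8) - P(15) = 19 = T
  G(6) - V(21) = 11 = L
  O(14) - A(0) = 14 = O
  N(13) - H(7) = 6 = G
  X(23) - P(15) = 8 = I
  X(23) - V(21) = 2 = C
Plaintext: ENCRYPTLOGIC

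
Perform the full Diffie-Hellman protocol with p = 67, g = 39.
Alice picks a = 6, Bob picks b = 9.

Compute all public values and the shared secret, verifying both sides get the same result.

Step 1: A = g^a mod p = 39^6 mod 67 = 40.
Step 2: B = g^b mod p = 39^9 mod 67 = 22.
Step 3: Alice computes s = B^a mod p = 22^6 mod 67 = 25.
Step 4: Bob computes s = A^b mod p = 40^9 mod 67 = 25.
Both sides agree: shared secret = 25.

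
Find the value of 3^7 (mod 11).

Step 1: Compute 3^7 mod 11 step by step, reducing modulo 11 at each step.
  3^1 mod 11 = 3
  3^2 mod 11 = (3 * 3) mod 11 = 9
  3^3 mod 11 = (9 * 3) mod 11 = 5
  3^4 mod 11 = (5 * 3) mod 11 = 4
  3^5 mod 11 = (4 * 3) mod 11 = 1
  3^6 mod 11 = (1 * 3) mod 11 = 3
  3^7 mod 11 = (3 * 3) mod 11 = 9
Step 2: Result = 9.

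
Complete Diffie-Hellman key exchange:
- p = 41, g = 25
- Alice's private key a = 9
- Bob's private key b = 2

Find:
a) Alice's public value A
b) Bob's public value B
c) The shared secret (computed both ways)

Step 1: A = g^a mod p = 25^9 mod 41 = 23.
Step 2: B = g^b mod p = 25^2 mod 41 = 10.
Step 3: Alice computes s = B^a mod p = 10^9 mod 41 = 37.
Step 4: Bob computes s = A^b mod p = 23^2 mod 41 = 37.
Both sides agree: shared secret = 37.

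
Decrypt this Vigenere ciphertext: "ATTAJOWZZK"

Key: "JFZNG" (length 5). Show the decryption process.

Step 1: Key 'JFZNG' has length 5. Extended key: JFZNGJFZNG
Step 2: Decrypt each position:
  A(0) - J(9) = 17 = R
  T(19) - F(5) = 14 = O
  T(19) - Z(25) = 20 = U
  A(0) - N(13) = 13 = N
  J(9) - G(6) = 3 = D
  O(14) - J(9) = 5 = F
  W(22) - F(5) = 17 = R
  Z(25) - Z(25) = 0 = A
  Z(25) - N(13) = 12 = M
  K(10) - G(6) = 4 = E
Plaintext: ROUNDFRAME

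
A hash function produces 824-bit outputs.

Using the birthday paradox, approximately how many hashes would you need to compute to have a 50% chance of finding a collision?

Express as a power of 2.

Step 1: The birthday paradox gives collision probability ~50% after sqrt(2^n) = 2^(n/2) hashes.
Step 2: For 824-bit output: 2^(824/2) = 2^412.
Step 3: Approximately 2^412 hash computations needed.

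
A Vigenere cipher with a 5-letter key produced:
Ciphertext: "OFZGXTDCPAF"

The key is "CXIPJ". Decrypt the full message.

Step 1: Key 'CXIPJ' has length 5. Extended key: CXIPJCXIPJC
Step 2: Decrypt each position:
  O(14) - C(2) = 12 = M
  F(5) - X(23) = 8 = I
  Z(25) - I(8) = 17 = R
  G(6) - P(15) = 17 = R
  X(23) - J(9) = 14 = O
  T(19) - C(2) = 17 = R
  D(3) - X(23) = 6 = G
  C(2) - I(8) = 20 = U
  P(15) - P(15) = 0 = A
  A(0) - J(9) = 17 = R
  F(5) - C(2) = 3 = D
Plaintext: MIRRORGUARD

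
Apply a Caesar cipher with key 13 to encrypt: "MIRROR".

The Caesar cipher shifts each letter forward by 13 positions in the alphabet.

Step 1: For each letter, shift forward by 13 positions (mod 26).
  M (position 12) -> position (12+13) mod 26 = 25 -> Z
  I (position 8) -> position (8+13) mod 26 = 21 -> V
  R (position 17) -> position (17+13) mod 26 = 4 -> E
  R (position 17) -> position (17+13) mod 26 = 4 -> E
  O (position 14) -> position (14+13) mod 26 = 1 -> B
  R (position 17) -> position (17+13) mod 26 = 4 -> E
Result: ZVEEBE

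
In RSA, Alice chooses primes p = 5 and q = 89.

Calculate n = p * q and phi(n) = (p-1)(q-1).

Step 1: n = p * q = 5 * 89 = 445.
Step 2: phi(n) = (p-1)(q-1) = 4 * 88 = 352.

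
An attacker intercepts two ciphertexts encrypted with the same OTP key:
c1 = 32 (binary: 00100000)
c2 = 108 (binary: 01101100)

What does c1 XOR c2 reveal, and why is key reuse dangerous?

Step 1: c1 XOR c2 = (m1 XOR k) XOR (m2 XOR k).
Step 2: By XOR associativity/commutativity: = m1 XOR m2 XOR k XOR k = m1 XOR m2.
Step 3: 00100000 XOR 01101100 = 01001100 = 76.
Step 4: The key cancels out! An attacker learns m1 XOR m2 = 76, revealing the relationship between plaintexts.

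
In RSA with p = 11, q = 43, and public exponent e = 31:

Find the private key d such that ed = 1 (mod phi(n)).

Step 1: n = 11 * 43 = 473.
Step 2: phi(n) = 10 * 42 = 420.
Step 3: Find d such that 31 * d = 1 (mod 420).
Step 4: d = 31^(-1) mod 420 = 271.
Verification: 31 * 271 = 8401 = 20 * 420 + 1.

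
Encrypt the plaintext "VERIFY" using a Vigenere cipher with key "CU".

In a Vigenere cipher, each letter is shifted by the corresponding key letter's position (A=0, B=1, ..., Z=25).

Step 1: Repeat key to match plaintext length:
  Plaintext: VERIFY
  Key:       CUCUCU
Step 2: Encrypt each letter:
  V(21) + C(2) = (21+2) mod 26 = 23 = X
  E(4) + U(20) = (4+20) mod 26 = 24 = Y
  R(17) + C(2) = (17+2) mod 26 = 19 = T
  I(8) + U(20) = (8+20) mod 26 = 2 = C
  F(5) + C(2) = (5+2) mod 26 = 7 = H
  Y(24) + U(20) = (24+20) mod 26 = 18 = S
Ciphertext: XYTCHS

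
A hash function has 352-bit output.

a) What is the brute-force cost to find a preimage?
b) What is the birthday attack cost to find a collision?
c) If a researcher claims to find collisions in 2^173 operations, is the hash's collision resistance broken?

Step 1: Preimage resistance requires brute-force of 2^352 operations.
Step 2: Collision resistance (birthday bound) = 2^(352/2) = 2^176.
Step 3: The claimed attack costs 2^173 operations.
Step 4: Since 2^173 < 2^176, the claimed attack beats the generic birthday bound, so collision resistance is broken.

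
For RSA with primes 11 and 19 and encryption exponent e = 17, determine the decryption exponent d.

Step 1: n = 11 * 19 = 209.
Step 2: phi(n) = 10 * 18 = 180.
Step 3: Find d such that 17 * d = 1 (mod 180).
Step 4: d = 17^(-1) mod 180 = 53.
Verification: 17 * 53 = 901 = 5 * 180 + 1.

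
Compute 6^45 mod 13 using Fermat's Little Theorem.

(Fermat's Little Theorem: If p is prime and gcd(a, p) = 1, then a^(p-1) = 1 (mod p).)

Step 1: Since 13 is prime, by Fermat's Little Theorem: 6^12 = 1 (mod 13).
Step 2: Reduce exponent: 45 mod 12 = 9.
Step 3: So 6^45 = 6^9 (mod 13).
Step 4: 6^9 mod 13 = 5.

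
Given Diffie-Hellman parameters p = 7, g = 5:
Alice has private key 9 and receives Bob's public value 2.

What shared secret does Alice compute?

Step 1: s = B^a mod p = 2^9 mod 7.
  2^1 mod 7 = 2
  2^2 mod 7 = (2 * 2) mod 7 = 4
  2^3 mod 7 = (4 * 2) mod 7 = 1
  2^4 mod 7 = (1 * 2) mod 7 = 2
  2^5 mod 7 = (2 * 2) mod 7 = 4
  2^6 mod 7 = (4 * 2) mod 7 = 1
  2^7 mod 7 = (1 * 2) mod 7 = 2
  2^8 mod 7 = (2 * 2) mod 7 = 4
  2^9 mod 7 = (4 * 2) mod 7 = 1
Result: shared secret = 1.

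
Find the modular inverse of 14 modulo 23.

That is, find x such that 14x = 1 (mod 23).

Step 1: We need x such that 14 * x = 1 (mod 23).
Step 2: Using the extended Euclidean algorithm or trial:
  14 * 5 = 70 = 3 * 23 + 1.
Step 3: Since 70 mod 23 = 1, the inverse is x = 5.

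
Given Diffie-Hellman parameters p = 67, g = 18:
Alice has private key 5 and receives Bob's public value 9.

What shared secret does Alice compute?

Step 1: s = B^a mod p = 9^5 mod 67.
  9^1 mod 67 = 9
  9^2 mod 67 = (9 * 9) mod 67 = 14
  9^3 mod 67 = (14 * 9) mod 67 = 59
  9^4 mod 67 = (59 * 9) mod 67 = 62
  9^5 mod 67 = (62 * 9) mod 67 = 22
Result: shared secret = 22.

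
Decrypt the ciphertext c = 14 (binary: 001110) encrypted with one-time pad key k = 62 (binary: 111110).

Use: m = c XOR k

Step 1: XOR ciphertext with key:
  Ciphertext: 001110
  Key:        111110
  XOR:        110000
Step 2: Plaintext = 110000 = 48 in decimal.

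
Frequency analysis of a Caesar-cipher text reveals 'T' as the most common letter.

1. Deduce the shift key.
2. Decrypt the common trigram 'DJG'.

Step 1: In English, 'E' is the most frequent letter (12.7%).
Step 2: The most frequent ciphertext letter is 'T' (position 19).
Step 3: Shift = (19 - 4) mod 26 = 15.
Step 4: Decrypt 'DJG' by shifting back 15:
  D -> O
  J -> U
  G -> R
Step 5: 'DJG' decrypts to 'OUR'.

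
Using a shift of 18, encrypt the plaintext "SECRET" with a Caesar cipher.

Step 1: For each letter, shift forward by 18 positions (mod 26).
  S (position 18) -> position (18+18) mod 26 = 10 -> K
  E (position 4) -> position (4+18) mod 26 = 22 -> W
  C (position 2) -> position (2+18) mod 26 = 20 -> U
  R (position 17) -> position (17+18) mod 26 = 9 -> J
  E (position 4) -> position (4+18) mod 26 = 22 -> W
  T (position 19) -> position (19+18) mod 26 = 11 -> L
Result: KWUJWL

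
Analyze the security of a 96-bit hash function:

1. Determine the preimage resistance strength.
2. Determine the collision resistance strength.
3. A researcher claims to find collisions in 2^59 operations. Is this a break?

Step 1: Preimage resistance requires brute-force of 2^96 operations.
Step 2: Collision resistance (birthday bound) = 2^(96/2) = 2^48.
Step 3: The claimed attack costs 2^59 operations.
Step 4: Since 2^59 >= 2^48, the claimed attack is no faster than the generic birthday attack, so this does not break collision resistance.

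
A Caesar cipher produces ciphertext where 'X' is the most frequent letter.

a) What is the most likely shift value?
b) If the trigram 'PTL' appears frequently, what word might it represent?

Step 1: In English, 'E' is the most frequent letter (12.7%).
Step 2: The most frequent ciphertext letter is 'X' (position 23).
Step 3: Shift = (23 - 4) mod 26 = 19.
Step 4: Decrypt 'PTL' by shifting back 19:
  P -> W
  T -> A
  L -> S
Step 5: 'PTL' decrypts to 'WAS'.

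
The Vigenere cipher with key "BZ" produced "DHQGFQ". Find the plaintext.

Step 1: Extend key: BZBZBZ
Step 2: Decrypt each letter (c - k) mod 26:
  D(3) - B(1) = (3-1) mod 26 = 2 = C
  H(7) - Z(25) = (7-25) mod 26 = 8 = I
  Q(16) - B(1) = (16-1) mod 26 = 15 = P
  G(6) - Z(25) = (6-25) mod 26 = 7 = H
  F(5) - B(1) = (5-1) mod 26 = 4 = E
  Q(16) - Z(25) = (16-25) mod 26 = 17 = R
Plaintext: CIPHER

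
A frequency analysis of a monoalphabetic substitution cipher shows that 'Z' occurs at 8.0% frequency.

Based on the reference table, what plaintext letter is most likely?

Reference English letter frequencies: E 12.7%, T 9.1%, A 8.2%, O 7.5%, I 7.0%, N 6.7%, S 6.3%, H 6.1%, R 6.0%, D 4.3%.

Step 1: The observed frequency is 8.0%.
Step 2: Compare with English frequencies:
  E: 12.7% (difference: 4.7%)
  T: 9.1% (difference: 1.1%)
  A: 8.2% (difference: 0.2%) <-- closest
  O: 7.5% (difference: 0.5%)
  I: 7.0% (difference: 1.0%)
  N: 6.7% (difference: 1.3%)
  S: 6.3% (difference: 1.7%)
  H: 6.1% (difference: 1.9%)
  R: 6.0% (difference: 2.0%)
  D: 4.3% (difference: 3.7%)
Step 3: 'Z' most likely represents 'A' (frequency 8.2%).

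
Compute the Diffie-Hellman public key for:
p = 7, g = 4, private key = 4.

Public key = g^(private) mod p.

Step 1: A = g^a mod p = 4^4 mod 7.
  4^1 mod 7 = 4
  4^2 mod 7 = (4 * 4) mod 7 = 2
  4^3 mod 7 = (2 * 4) mod 7 = 1
  4^4 mod 7 = (1 * 4) mod 7 = 4
Result: A = 4.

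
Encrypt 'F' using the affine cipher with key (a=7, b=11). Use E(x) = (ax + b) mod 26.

Step 1: Convert 'F' to number: x = 5.
Step 2: E(5) = (7 * 5 + 11) mod 26 = 46 mod 26 = 20.
Step 3: Convert 20 back to letter: U.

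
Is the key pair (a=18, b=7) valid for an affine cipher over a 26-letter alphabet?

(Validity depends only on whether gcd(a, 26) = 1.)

Step 1: Compute gcd(18, 26).
Step 2: gcd(18, 26) = 2.
Since gcd = 2 != 1, 18 shares a common factor with 26, so it cannot be used.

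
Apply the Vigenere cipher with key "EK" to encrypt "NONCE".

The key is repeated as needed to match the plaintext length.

Step 1: Repeat key to match plaintext length:
  Plaintext: NONCE
  Key:       EKEKE
Step 2: Encrypt each letter:
  N(13) + E(4) = (13+4) mod 26 = 17 = R
  O(14) + K(10) = (14+10) mod 26 = 24 = Y
  N(13) + E(4) = (13+4) mod 26 = 17 = R
  C(2) + K(10) = (2+10) mod 26 = 12 = M
  E(4) + E(4) = (4+4) mod 26 = 8 = I
Ciphertext: RYRMI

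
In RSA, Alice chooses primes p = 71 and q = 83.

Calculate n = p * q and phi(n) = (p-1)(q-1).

Step 1: n = p * q = 71 * 83 = 5893.
Step 2: phi(n) = (p-1)(q-1) = 70 * 82 = 5740.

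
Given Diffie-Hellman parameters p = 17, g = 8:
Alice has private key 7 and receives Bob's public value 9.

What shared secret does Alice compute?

Step 1: s = B^a mod p = 9^7 mod 17.
  9^1 mod 17 = 9
  9^2 mod 17 = (9 * 9) mod 17 = 13
  9^3 mod 17 = (13 * 9) mod 17 = 15
  9^4 mod 17 = (15 * 9) mod 17 = 16
  9^5 mod 17 = (16 * 9) mod 17 = 8
  9^6 mod 17 = (8 * 9) mod 17 = 4
  9^7 mod 17 = (4 * 9) mod 17 = 2
Result: shared secret = 2.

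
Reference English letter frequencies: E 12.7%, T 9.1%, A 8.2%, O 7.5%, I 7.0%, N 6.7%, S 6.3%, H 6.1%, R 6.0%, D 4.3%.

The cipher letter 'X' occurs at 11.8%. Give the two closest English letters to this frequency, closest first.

Step 1: Observed frequency of 'X' is 11.8%.
Step 2: Compute distances to each reference frequency and sort:
  E (12.7%): difference = 0.9% <-- BEST
  T (9.1%): difference = 2.7% <-- RUNNER-UP
  A (8.2%): difference = 3.6%
  O (7.5%): difference = 4.3%
  I (7.0%): difference = 4.8%
Step 3: Most likely is 'E' (12.7%, diff 0.9%); second most likely is 'T' (9.1%, diff 2.7%).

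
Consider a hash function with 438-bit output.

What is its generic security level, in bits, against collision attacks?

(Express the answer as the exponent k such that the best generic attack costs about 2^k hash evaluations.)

Step 1: The hash has a 438-bit output.
Step 2: Collision resistance means it should be infeasible to find any x != y with h(x) = h(y).
By the birthday bound, a generic collision search succeeds after about sqrt(2^438) = 2^(438/2) = 2^219 evaluations.
Step 3: Security level = 219 bits.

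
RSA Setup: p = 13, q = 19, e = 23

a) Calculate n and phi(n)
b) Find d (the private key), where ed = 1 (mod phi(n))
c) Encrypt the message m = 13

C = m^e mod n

Step 1: n = 13 * 19 = 247.
Step 2: phi(n) = (13-1)(19-1) = 12 * 18 = 216.
Step 3: Find d = 23^(-1) mod 216 = 47.
  Verify: 23 * 47 = 1081 = 1 (mod 216).
Step 4: C = 13^23 mod 247 = 52.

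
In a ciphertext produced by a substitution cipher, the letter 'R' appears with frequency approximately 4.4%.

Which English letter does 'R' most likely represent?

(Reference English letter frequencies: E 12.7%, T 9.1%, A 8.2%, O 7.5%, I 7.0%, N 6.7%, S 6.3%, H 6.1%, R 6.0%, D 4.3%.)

Step 1: The observed frequency is 4.4%.
Step 2: Compare with English frequencies:
  E: 12.7% (difference: 8.3%)
  T: 9.1% (difference: 4.7%)
  A: 8.2% (difference: 3.8%)
  O: 7.5% (difference: 3.1%)
  I: 7.0% (difference: 2.6%)
  N: 6.7% (difference: 2.3%)
  S: 6.3% (difference: 1.9%)
  H: 6.1% (difference: 1.7%)
  R: 6.0% (difference: 1.6%)
  D: 4.3% (difference: 0.1%) <-- closest
Step 3: 'R' most likely represents 'D' (frequency 4.3%).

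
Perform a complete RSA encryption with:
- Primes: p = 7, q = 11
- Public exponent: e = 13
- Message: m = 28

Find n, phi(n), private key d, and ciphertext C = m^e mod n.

Step 1: n = 7 * 11 = 77.
Step 2: phi(n) = (7-1)(11-1) = 6 * 10 = 60.
Step 3: Find d = 13^(-1) mod 60 = 37.
  Verify: 13 * 37 = 481 = 1 (mod 60).
Step 4: C = 28^13 mod 77 = 7.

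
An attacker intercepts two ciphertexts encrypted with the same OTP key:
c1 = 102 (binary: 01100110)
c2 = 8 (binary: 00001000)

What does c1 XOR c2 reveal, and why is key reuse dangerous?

Step 1: c1 XOR c2 = (m1 XOR k) XOR (m2 XOR k).
Step 2: By XOR associativity/commutativity: = m1 XOR m2 XOR k XOR k = m1 XOR m2.
Step 3: 01100110 XOR 00001000 = 01101110 = 110.
Step 4: The key cancels out! An attacker learns m1 XOR m2 = 110, revealing the relationship between plaintexts.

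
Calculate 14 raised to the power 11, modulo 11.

Step 1: Compute 14^11 mod 11 step by step, reducing modulo 11 at each step.
  14^1 mod 11 = 3
  14^2 mod 11 = (3 * 14) mod 11 = 9
  14^3 mod 11 = (9 * 14) mod 11 = 5
  14^4 mod 11 = (5 * 14) mod 11 = 4
  14^5 mod 11 = (4 * 14) mod 11 = 1
  14^6 mod 11 = (1 * 14) mod 11 = 3
  14^7 mod 11 = (3 * 14) mod 11 = 9
  14^8 mod 11 = (9 * 14) mod 11 = 5
  14^9 mod 11 = (5 * 14) mod 11 = 4
  14^10 mod 11 = (4 * 14) mod 11 = 1
  14^11 mod 11 = (1 * 14) mod 11 = 3
Step 2: Result = 3.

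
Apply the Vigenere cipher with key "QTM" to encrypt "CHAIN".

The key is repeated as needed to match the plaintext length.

Step 1: Repeat key to match plaintext length:
  Plaintext: CHAIN
  Key:       QTMQT
Step 2: Encrypt each letter:
  C(2) + Q(16) = (2+16) mod 26 = 18 = S
  H(7) + T(19) = (7+19) mod 26 = 0 = A
  A(0) + M(12) = (0+12) mod 26 = 12 = M
  I(8) + Q(16) = (8+16) mod 26 = 24 = Y
  N(13) + T(19) = (13+19) mod 26 = 6 = G
Ciphertext: SAMYG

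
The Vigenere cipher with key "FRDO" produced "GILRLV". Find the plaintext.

Step 1: Extend key: FRDOFR
Step 2: Decrypt each letter (c - k) mod 26:
  G(6) - F(5) = (6-5) mod 26 = 1 = B
  I(8) - R(17) = (8-17) mod 26 = 17 = R
  L(11) - D(3) = (11-3) mod 26 = 8 = I
  R(17) - O(14) = (17-14) mod 26 = 3 = D
  L(11) - F(5) = (11-5) mod 26 = 6 = G
  V(21) - R(17) = (21-17) mod 26 = 4 = E
Plaintext: BRIDGE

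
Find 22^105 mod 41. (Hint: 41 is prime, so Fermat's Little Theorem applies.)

Step 1: Since 41 is prime, by Fermat's Little Theorem: 22^40 = 1 (mod 41).
Step 2: Reduce exponent: 105 mod 40 = 25.
Step 3: So 22^105 = 22^25 (mod 41).
Step 4: 22^25 mod 41 = 27.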